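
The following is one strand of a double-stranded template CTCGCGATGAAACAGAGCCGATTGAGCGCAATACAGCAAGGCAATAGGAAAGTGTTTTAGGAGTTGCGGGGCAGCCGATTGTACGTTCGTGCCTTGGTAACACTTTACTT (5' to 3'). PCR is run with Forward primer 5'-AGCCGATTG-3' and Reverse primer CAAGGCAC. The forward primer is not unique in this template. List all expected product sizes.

81 bp, 24 bp

The forward primer AGCCGATTG matches the top strand at positions 16–24, 73–81.
The reverse primer's reverse complement is GTGCCTTG, matching at positions 89–96.
Each forward site pairs with the reverse site to give a product ending at position 96: sizes 81, 24 bp.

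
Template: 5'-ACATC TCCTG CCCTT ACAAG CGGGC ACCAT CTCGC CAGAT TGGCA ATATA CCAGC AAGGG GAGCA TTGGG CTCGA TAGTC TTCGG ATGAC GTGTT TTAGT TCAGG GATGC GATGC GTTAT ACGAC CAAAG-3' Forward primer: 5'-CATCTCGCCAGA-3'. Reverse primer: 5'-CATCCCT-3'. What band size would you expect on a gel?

Forward primer CATCTCGCCAGA is found on the top strand at positions 28–39.
The reverse primer's reverse complement is AGGGATG, which matches the template at positions 103–109.
Amplicon spans positions 28–109: 82 bp.

82 bp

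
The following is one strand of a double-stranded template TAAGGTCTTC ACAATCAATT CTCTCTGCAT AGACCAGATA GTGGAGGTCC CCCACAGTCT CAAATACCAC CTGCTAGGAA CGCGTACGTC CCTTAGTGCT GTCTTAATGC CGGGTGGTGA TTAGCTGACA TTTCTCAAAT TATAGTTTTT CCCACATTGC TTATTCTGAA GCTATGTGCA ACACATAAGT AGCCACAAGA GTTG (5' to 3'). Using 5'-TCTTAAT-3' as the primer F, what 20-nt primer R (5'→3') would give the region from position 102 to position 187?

The product's 3' end on the top strand is position 187.
The reverse primer anneals to the top strand over positions 168–187, i.e. to GAAGCTATGTGCAACACATA.
Its sequence written 5'→3' is the reverse complement: TATGTGTTGCACATAGCTTC.

5'-TATGTGTTGCACATAGCTTC-3'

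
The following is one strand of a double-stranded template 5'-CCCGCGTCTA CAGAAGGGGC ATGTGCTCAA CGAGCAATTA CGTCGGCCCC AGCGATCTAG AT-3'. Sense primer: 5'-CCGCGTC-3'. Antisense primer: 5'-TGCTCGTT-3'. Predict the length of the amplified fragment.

35 bp

Scanning the template, CCGCGTC occurs at positions 2–8; this primer anneals to the bottom strand there with its 3' end pointing downstream.
The reverse primer's reverse complement is AACGAGCA, which matches the template at positions 29–36.
Product length = (reverse-primer end) − (forward-primer start) + 1 = 36 − 2 + 1 = 35 bp.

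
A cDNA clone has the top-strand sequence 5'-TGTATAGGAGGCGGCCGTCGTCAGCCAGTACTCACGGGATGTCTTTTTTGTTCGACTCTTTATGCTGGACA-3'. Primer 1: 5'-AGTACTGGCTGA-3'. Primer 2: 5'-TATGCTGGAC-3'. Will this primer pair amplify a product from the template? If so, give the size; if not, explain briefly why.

No product — the primers' 3' ends point away from each other.

Primer 1 (AGTACTGGCTGA) has reverse complement TCAGCCAGTACT, which matches the top strand at positions 21–32; primer 1 anneals to the top strand there with its 3' end pointing upstream toward position 21.
Primer 2 (TATGCTGGAC) matches the top strand directly at positions 61–70; it anneals to the bottom strand with its 3' end pointing downstream toward position 70.
The 3' ends diverge (primer 1 extends toward position 1, primer 2 toward position 71), so the primers never converge on a shared product.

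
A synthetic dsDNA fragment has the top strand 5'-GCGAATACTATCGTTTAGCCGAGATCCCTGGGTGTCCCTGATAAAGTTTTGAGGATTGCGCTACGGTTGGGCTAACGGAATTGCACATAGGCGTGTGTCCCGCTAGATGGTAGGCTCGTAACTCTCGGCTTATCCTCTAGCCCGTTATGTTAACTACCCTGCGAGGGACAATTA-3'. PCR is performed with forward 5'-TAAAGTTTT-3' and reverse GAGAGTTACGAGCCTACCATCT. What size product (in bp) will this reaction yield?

85 bp

The forward primer matches the template at positions 42–50.
Reverse complement of the reverse primer: AGATGGTAGGCTCGTAACTCTC. This occurs on the top strand at positions 105–126.
Amplicon spans positions 42–126: 85 bp.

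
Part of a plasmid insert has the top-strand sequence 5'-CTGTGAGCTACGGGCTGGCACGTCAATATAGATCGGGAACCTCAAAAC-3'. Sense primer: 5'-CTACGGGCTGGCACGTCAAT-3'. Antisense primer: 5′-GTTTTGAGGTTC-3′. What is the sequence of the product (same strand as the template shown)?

5'-CTACGGGCTGGCACGTCAATATAGATCGGGAACCTCAAAAC-3'

Scanning the template, CTACGGGCTGGCACGTCAAT occurs at positions 8–27; this primer anneals to the bottom strand there with its 3' end pointing downstream.
Taking the reverse complement of GTTTTGAGGTTC gives GAACCTCAAAAC, found at positions 37–48 on the template; the primer anneals here to the top strand with its 3' end pointing upstream.
The product is the template from position 8 through 48 (41 bp).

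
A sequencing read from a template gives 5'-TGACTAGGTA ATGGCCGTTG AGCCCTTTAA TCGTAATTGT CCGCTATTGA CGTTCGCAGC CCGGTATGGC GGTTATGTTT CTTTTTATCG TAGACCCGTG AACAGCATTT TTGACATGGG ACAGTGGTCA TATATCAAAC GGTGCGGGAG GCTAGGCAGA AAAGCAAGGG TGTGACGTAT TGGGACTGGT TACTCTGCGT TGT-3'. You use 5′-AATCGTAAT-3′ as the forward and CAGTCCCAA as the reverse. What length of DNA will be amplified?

160 bp

Forward primer AATCGTAAT is found on the top strand at positions 29–37.
The reverse primer's reverse complement is TTGGGACTG, which matches the template at positions 180–188.
The product runs from position 29 to position 188, so its length is 188 − 29 + 1 = 160 bp.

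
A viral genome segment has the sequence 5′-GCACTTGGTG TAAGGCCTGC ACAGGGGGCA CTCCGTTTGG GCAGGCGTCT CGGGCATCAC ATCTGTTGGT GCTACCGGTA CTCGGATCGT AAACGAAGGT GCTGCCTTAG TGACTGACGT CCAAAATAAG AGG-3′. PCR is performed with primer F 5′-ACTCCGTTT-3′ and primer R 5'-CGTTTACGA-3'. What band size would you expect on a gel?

Scanning the template, ACTCCGTTT occurs at positions 30–38; this primer anneals to the bottom strand there with its 3' end pointing downstream.
Reverse complement of the reverse primer: TCGTAAACG. This occurs on the top strand at positions 87–95.
The product runs from position 30 to position 95, so its length is 95 − 30 + 1 = 66 bp.

66 bp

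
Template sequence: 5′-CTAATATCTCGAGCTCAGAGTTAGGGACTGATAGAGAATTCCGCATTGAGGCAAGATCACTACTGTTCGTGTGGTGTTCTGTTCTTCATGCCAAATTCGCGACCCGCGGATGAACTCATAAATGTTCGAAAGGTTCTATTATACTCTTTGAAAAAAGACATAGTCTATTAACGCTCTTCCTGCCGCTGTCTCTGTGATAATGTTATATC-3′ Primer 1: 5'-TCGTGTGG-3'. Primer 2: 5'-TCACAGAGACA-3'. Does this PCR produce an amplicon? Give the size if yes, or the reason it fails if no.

Yes — a 131 bp product.

Primer 1 (TCGTGTGG) matches the top strand at positions 67–74; it acts as a forward primer.
Primer 2's reverse complement is TGTCTCTGTGA, matching the top strand at positions 187–197; it acts as a reverse primer.
The 3' ends face each other across positions 67–197, giving a 131 bp product.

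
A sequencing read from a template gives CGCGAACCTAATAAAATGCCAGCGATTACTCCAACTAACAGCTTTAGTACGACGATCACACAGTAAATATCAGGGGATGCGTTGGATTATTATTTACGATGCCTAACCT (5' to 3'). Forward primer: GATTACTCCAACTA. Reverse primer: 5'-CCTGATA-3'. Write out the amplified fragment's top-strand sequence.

The forward primer matches the template at positions 24–37.
The reverse primer's reverse complement is TATCAGG, which matches the template at positions 68–74.
The product is the template from position 24 through 74 (51 bp).

5'-GATTACTCCAACTAACAGCTTTAGTACGACGATCACACAGTAAATATCAGG-3'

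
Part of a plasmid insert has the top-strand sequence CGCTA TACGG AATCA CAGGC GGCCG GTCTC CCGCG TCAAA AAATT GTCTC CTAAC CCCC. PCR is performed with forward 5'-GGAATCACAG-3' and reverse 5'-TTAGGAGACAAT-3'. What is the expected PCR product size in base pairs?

46 bp

Scanning the template, GGAATCACAG occurs at positions 9–18; this primer anneals to the bottom strand there with its 3' end pointing downstream.
The reverse primer's reverse complement is ATTGTCTCCTAA, which matches the template at positions 43–54.
The product runs from position 9 to position 54, so its length is 54 − 9 + 1 = 46 bp.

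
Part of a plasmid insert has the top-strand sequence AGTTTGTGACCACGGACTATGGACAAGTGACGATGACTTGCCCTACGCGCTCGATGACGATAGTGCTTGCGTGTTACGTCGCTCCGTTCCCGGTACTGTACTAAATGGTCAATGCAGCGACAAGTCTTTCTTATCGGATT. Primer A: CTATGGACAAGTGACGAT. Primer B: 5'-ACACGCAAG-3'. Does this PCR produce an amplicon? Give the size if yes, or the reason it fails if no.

Primer A (CTATGGACAAGTGACGAT) matches the top strand at positions 17–34; it acts as a forward primer.
Primer B's reverse complement is CTTGCGTGT, matching the top strand at positions 66–74; it acts as a reverse primer.
The 3' ends face each other across positions 17–74, giving a 58 bp product.

Yes — a 58 bp product.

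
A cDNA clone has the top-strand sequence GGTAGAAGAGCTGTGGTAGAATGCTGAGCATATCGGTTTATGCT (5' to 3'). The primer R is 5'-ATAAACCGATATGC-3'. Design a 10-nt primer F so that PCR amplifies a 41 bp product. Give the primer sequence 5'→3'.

5'-GGTAGAAGAG-3'

The reverse primer's reverse complement GCATATCGGTTTAT matches the template at positions 28–41, so the product ends at position 41.
A 41 bp product then starts at position 41 − 41 + 1 = 1.
The forward primer is identical to the top strand there: GGTAGAAGAG.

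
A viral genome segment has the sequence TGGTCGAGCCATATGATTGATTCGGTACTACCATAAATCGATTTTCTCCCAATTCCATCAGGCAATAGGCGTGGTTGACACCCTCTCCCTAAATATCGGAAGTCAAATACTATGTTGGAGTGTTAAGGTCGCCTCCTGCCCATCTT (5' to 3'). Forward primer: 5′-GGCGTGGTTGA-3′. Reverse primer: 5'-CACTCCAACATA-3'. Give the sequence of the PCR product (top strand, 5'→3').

The forward primer matches the template at positions 68–78.
Reverse complement of the reverse primer: TATGTTGGAGTG. This occurs on the top strand at positions 111–122.
The product is the template from position 68 through 122 (55 bp).

5'-GGCGTGGTTGACACCCTCTCCCTAAATATCGGAAGTCAAATACTATGTTGGAGTG-3'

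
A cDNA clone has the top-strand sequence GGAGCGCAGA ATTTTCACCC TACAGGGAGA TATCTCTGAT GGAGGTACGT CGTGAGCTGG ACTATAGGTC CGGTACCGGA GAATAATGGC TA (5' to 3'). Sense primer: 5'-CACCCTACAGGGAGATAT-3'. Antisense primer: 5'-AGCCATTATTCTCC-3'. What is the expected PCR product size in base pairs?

Forward primer CACCCTACAGGGAGATAT is found on the top strand at positions 16–33.
Reverse complement of the reverse primer: GGAGAATAATGGCT. This occurs on the top strand at positions 78–91.
The product runs from position 16 to position 91, so its length is 91 − 16 + 1 = 76 bp.

76 bp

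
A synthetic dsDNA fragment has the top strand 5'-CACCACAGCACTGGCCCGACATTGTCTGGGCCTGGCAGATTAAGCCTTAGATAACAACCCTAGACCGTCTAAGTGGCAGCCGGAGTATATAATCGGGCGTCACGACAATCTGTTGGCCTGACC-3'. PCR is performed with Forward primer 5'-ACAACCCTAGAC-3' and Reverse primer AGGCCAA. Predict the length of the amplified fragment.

The forward primer matches the template at positions 54–65.
Taking the reverse complement of AGGCCAA gives TTGGCCT, found at positions 113–119 on the template; the primer anneals here to the top strand with its 3' end pointing upstream.
The product runs from position 54 to position 119, so its length is 119 − 54 + 1 = 66 bp.

66 bp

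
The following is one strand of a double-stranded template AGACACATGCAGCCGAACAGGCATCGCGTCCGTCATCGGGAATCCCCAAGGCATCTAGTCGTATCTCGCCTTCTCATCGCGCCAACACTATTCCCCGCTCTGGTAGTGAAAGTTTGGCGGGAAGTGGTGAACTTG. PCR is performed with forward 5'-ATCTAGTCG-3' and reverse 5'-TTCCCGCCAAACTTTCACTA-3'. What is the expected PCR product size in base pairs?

Scanning the template, ATCTAGTCG occurs at positions 53–61; this primer anneals to the bottom strand there with its 3' end pointing downstream.
Taking the reverse complement of TTCCCGCCAAACTTTCACTA gives TAGTGAAAGTTTGGCGGGAA, found at positions 104–123 on the template; the primer anneals here to the top strand with its 3' end pointing upstream.
Product length = (reverse-primer end) − (forward-primer start) + 1 = 123 − 53 + 1 = 71 bp.

71 bp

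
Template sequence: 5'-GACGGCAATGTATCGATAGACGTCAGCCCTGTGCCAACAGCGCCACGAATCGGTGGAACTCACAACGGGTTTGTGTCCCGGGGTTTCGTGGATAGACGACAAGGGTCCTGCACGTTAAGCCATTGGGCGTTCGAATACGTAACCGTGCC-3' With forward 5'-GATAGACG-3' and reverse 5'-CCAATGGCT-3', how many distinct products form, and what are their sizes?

The forward primer GATAGACG matches the top strand at positions 15–22, 91–98.
The reverse primer's reverse complement is AGCCATTGG, matching at positions 118–126.
Each forward site pairs with the reverse site to give a product ending at position 126: sizes 112, 36 bp.

Two products: 112 bp, 36 bp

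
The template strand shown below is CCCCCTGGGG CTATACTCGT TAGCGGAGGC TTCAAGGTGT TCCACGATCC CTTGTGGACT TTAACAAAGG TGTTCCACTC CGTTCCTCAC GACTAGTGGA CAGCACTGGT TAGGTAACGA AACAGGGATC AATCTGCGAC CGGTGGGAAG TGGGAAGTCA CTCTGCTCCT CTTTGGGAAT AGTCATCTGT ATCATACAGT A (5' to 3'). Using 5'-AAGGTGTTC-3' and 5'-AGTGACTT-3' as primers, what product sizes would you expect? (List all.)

129 bp, 96 bp

The forward primer AAGGTGTTC matches the top strand at positions 34–42, 67–75.
The reverse primer's reverse complement is AAGTCACT, matching at positions 155–162.
Each forward site pairs with the reverse site to give a product ending at position 162: sizes 129, 96 bp.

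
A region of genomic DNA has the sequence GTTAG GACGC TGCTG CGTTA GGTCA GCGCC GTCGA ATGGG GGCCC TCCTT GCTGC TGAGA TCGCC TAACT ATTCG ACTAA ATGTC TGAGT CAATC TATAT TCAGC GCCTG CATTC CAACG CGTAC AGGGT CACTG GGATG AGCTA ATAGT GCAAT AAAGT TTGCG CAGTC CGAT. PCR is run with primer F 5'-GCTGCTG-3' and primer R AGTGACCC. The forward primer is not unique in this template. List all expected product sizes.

The forward primer GCTGCTG matches the top strand at positions 9–15, 51–57.
The reverse primer's reverse complement is GGGTCACT, matching at positions 127–134.
Each forward site pairs with the reverse site to give a product ending at position 134: sizes 126, 84 bp.

126 bp, 84 bp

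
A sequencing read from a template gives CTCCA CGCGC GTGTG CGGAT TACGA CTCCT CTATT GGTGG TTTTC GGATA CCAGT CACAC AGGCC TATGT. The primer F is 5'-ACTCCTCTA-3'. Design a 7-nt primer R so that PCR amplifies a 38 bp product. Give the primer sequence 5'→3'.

5'-CTGTGTG-3'

The forward primer binds at positions 25–33, so a 38 bp product ends at position 25 + 38 − 1 = 62.
The reverse primer anneals to the top strand over positions 56–62, i.e. to CACACAG.
Its sequence written 5'→3' is the reverse complement: CTGTGTG.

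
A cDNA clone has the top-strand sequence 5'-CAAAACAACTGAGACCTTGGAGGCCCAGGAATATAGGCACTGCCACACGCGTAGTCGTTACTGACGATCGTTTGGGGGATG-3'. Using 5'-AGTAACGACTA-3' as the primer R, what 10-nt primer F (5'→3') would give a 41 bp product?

The reverse primer's reverse complement TAGTCGTTACT matches the template at positions 52–62, so the product ends at position 62.
A 41 bp product then starts at position 62 − 41 + 1 = 22.
The forward primer is identical to the top strand there: GGCCCAGGAA.

5'-GGCCCAGGAA-3'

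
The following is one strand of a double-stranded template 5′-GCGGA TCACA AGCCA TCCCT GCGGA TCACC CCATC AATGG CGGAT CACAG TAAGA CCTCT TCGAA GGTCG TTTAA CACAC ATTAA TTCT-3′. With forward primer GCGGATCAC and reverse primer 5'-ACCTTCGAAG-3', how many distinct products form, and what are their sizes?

The forward primer GCGGATCAC matches the top strand at positions 1–9, 21–29, 40–48.
The reverse primer's reverse complement is CTTCGAAGGT, matching at positions 59–68.
Each forward site pairs with the reverse site to give a product ending at position 68: sizes 68, 48, 29 bp.

Three products: 68 bp, 48 bp, 29 bp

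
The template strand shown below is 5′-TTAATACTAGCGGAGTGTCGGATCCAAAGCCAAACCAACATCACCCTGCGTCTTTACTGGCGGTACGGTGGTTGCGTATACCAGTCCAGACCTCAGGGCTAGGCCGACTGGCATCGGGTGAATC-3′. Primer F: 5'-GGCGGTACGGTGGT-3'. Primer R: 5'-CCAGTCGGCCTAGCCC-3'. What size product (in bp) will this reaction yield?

53 bp

Forward primer GGCGGTACGGTGGT is found on the top strand at positions 59–72.
The reverse primer's reverse complement is GGGCTAGGCCGACTGG, which matches the template at positions 96–111.
Product length = (reverse-primer end) − (forward-primer start) + 1 = 111 − 59 + 1 = 53 bp.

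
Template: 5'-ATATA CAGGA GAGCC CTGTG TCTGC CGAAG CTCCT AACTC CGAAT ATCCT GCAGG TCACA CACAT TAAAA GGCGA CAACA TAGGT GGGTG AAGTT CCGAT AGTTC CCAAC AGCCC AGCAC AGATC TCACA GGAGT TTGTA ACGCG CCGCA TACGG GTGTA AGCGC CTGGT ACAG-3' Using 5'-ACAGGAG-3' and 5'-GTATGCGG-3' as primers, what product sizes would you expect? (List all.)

149 bp, 26 bp

The forward primer ACAGGAG matches the top strand at positions 5–11, 128–134.
The reverse primer's reverse complement is CCGCATAC, matching at positions 146–153.
Each forward site pairs with the reverse site to give a product ending at position 153: sizes 149, 26 bp.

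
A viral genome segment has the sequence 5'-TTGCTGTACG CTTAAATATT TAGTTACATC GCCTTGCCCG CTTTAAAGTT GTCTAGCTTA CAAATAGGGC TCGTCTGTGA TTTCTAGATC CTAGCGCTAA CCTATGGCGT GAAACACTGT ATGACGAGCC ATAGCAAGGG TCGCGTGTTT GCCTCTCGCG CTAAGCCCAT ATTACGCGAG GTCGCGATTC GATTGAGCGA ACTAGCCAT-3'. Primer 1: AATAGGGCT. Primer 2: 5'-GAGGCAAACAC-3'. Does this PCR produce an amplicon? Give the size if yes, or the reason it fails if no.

Yes — a 93 bp product.

Primer 1 (AATAGGGCT) matches the top strand at positions 63–71; it acts as a forward primer.
Primer 2's reverse complement is GTGTTTGCCTC, matching the top strand at positions 145–155; it acts as a reverse primer.
The 3' ends face each other across positions 63–155, giving a 93 bp product.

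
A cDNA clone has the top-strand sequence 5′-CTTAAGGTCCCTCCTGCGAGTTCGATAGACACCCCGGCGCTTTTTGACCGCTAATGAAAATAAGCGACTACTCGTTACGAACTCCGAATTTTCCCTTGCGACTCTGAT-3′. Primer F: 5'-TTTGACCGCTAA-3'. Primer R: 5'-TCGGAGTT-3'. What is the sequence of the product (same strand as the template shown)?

The forward primer matches the template at positions 43–54.
Taking the reverse complement of TCGGAGTT gives AACTCCGA, found at positions 80–87 on the template; the primer anneals here to the top strand with its 3' end pointing upstream.
The product is the template from position 43 through 87 (45 bp).

5'-TTTGACCGCTAATGAAAATAAGCGACTACTCGTTACGAACTCCGA-3'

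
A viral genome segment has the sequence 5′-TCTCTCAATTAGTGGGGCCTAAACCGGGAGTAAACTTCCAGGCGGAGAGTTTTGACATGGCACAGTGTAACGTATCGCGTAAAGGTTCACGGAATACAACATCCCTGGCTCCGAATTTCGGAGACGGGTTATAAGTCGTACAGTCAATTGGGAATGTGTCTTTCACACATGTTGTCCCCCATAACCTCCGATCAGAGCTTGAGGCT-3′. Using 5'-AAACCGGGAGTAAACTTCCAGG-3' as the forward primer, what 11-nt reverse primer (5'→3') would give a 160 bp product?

5'-GGGGGACAACA-3'

The forward primer binds at positions 21–42, so a 160 bp product ends at position 21 + 160 − 1 = 180.
The reverse primer anneals to the top strand over positions 170–180, i.e. to TGTTGTCCCCC.
Its sequence written 5'→3' is the reverse complement: GGGGGACAACA.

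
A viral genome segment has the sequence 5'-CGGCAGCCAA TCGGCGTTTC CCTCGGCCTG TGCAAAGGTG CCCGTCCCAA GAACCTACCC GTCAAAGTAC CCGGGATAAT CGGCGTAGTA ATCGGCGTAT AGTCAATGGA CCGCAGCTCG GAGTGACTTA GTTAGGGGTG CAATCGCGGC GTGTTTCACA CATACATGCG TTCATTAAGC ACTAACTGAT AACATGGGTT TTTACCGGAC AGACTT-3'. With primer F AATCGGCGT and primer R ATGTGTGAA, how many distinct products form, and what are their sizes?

The forward primer AATCGGCGT matches the top strand at positions 9–17, 78–86, 90–98.
The reverse primer's reverse complement is TTCACACAT, matching at positions 155–163.
Each forward site pairs with the reverse site to give a product ending at position 163: sizes 155, 86, 74 bp.

Three products: 155 bp, 86 bp, 74 bp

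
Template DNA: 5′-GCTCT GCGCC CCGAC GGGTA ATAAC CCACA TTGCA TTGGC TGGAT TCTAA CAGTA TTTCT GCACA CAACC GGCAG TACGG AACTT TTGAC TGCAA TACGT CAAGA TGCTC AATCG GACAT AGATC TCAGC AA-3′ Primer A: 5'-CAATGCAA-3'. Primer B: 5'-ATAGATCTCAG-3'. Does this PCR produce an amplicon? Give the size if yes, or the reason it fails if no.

Primer A (CAATGCAA) has reverse complement TTGCATTG, which matches the top strand at positions 31–38; primer A anneals to the top strand there with its 3' end pointing upstream toward position 31.
Primer B (ATAGATCTCAG) matches the top strand directly at positions 119–129; it anneals to the bottom strand with its 3' end pointing downstream toward position 129.
The 3' ends diverge (primer A extends toward position 1, primer B toward position 132), so the primers never converge on a shared product.

No product — the primers' 3' ends point away from each other.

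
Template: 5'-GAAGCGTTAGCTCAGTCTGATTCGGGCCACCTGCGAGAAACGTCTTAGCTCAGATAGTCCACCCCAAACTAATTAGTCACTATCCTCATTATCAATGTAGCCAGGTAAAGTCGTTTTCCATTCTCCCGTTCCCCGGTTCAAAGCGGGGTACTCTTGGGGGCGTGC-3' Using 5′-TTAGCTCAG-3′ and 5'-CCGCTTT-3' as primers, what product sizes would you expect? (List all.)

The forward primer TTAGCTCAG matches the top strand at positions 7–15, 45–53.
The reverse primer's reverse complement is AAAGCGG, matching at positions 140–146.
Each forward site pairs with the reverse site to give a product ending at position 146: sizes 140, 102 bp.

140 bp, 102 bp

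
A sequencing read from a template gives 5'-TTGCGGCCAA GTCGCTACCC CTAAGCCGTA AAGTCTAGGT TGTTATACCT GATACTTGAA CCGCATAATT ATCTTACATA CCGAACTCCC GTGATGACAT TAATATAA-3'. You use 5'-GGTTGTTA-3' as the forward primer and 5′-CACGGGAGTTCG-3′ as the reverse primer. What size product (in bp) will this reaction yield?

Forward primer GGTTGTTA is found on the top strand at positions 38–45.
The reverse primer's reverse complement is CGAACTCCCGTG, which matches the template at positions 82–93.
Amplicon spans positions 38–93: 56 bp.

56 bp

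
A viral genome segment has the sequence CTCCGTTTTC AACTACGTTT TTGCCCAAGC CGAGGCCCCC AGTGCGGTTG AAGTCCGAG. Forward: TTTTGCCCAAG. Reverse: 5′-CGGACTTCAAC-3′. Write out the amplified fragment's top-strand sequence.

5'-TTTTGCCCAAGCCGAGGCCCCCAGTGCGGTTGAAGTCCG-3'

The forward primer matches the template at positions 19–29.
Taking the reverse complement of CGGACTTCAAC gives GTTGAAGTCCG, found at positions 47–57 on the template; the primer anneals here to the top strand with its 3' end pointing upstream.
The product is the template from position 19 through 57 (39 bp).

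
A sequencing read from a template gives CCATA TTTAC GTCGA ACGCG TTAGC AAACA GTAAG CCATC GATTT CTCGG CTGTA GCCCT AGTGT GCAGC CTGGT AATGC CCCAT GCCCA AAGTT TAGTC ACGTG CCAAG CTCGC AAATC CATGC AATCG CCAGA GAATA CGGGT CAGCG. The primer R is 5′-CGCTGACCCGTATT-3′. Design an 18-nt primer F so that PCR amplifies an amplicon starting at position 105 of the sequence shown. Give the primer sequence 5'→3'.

The reverse primer's reverse complement AATACGGGTCAGCG matches the template at positions 137–150; the product starts at position 105.
The forward primer is identical to the top strand over positions 105–122: GCCAAGCTCGCAAATCCA.

5'-GCCAAGCTCGCAAATCCA-3'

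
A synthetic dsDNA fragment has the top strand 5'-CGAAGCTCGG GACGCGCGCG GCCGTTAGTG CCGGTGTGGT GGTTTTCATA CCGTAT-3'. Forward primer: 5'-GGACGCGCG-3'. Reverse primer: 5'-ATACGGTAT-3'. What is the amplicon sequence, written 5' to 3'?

Forward primer GGACGCGCG is found on the top strand at positions 10–18.
Taking the reverse complement of ATACGGTAT gives ATACCGTAT, found at positions 48–56 on the template; the primer anneals here to the top strand with its 3' end pointing upstream.
The product is the template from position 10 through 56 (47 bp).

5'-GGACGCGCGCGGCCGTTAGTGCCGGTGTGGTGGTTTTCATACCGTAT-3'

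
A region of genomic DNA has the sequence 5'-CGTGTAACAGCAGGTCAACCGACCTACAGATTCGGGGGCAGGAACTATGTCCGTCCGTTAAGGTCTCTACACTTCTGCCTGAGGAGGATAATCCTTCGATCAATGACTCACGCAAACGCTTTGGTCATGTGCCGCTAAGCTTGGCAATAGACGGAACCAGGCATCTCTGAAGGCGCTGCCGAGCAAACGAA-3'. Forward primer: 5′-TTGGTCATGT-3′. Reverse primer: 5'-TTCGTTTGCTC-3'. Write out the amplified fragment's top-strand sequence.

Scanning the template, TTGGTCATGT occurs at positions 121–130; this primer anneals to the bottom strand there with its 3' end pointing downstream.
The reverse primer's reverse complement is GAGCAAACGAA, which matches the template at positions 181–191.
The product is the template from position 121 through 191 (71 bp).

5'-TTGGTCATGTGCCGCTAAGCTTGGCAATAGACGGAACCAGGCATCTCTGAAGGCGCTGCCGAGCAAACGAA-3'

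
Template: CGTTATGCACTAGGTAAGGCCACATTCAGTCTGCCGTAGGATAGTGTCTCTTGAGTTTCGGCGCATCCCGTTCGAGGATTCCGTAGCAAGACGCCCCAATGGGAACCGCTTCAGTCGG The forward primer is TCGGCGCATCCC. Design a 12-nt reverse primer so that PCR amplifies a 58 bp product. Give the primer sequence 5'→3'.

5'-ACTGAAGCGGTT-3'

The forward primer binds at positions 58–69, so a 58 bp product ends at position 58 + 58 − 1 = 115.
The reverse primer anneals to the top strand over positions 104–115, i.e. to AACCGCTTCAGT.
Its sequence written 5'→3' is the reverse complement: ACTGAAGCGGTT.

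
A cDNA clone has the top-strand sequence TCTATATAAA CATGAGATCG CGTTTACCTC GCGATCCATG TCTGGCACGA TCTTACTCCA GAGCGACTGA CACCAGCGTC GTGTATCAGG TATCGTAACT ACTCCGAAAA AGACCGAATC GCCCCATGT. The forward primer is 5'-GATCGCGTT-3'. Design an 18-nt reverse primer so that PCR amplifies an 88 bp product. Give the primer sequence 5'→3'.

5'-AGTAGTTACGATACCTGA-3'

The forward primer binds at positions 16–24, so an 88 bp product ends at position 16 + 88 − 1 = 103.
The reverse primer anneals to the top strand over positions 86–103, i.e. to TCAGGTATCGTAACTACT.
Its sequence written 5'→3' is the reverse complement: AGTAGTTACGATACCTGA.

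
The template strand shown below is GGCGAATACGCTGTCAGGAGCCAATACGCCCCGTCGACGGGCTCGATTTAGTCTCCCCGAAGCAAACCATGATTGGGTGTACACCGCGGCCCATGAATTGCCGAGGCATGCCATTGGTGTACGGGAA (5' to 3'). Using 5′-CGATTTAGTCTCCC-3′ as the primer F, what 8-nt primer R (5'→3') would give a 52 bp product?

The forward primer binds at positions 44–57, so a 52 bp product ends at position 44 + 52 − 1 = 95.
The reverse primer anneals to the top strand over positions 88–95, i.e. to GGCCCATG.
Its sequence written 5'→3' is the reverse complement: CATGGGCC.

5'-CATGGGCC-3'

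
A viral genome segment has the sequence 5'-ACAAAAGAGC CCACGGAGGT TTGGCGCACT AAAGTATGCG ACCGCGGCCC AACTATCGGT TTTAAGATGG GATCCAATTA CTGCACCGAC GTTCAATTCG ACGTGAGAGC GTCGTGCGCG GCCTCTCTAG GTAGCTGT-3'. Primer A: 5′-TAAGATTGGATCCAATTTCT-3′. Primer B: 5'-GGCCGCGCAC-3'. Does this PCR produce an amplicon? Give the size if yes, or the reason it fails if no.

No product — primer A has no binding site in the template.

Primer A (TAAGATTGGATCCAATTTCT) does not match the top strand, and its reverse complement AGAAATTGGATCCAATCTTA does not match either.
With no annealing site for primer A, no amplification occurs.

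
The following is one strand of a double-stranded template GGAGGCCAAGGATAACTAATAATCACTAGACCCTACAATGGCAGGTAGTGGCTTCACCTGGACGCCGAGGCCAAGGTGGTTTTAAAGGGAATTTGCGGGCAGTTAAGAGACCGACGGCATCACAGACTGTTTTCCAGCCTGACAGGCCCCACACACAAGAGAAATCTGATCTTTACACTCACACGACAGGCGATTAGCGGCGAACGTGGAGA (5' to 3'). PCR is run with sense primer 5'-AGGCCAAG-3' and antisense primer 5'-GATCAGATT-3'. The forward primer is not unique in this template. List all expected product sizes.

169 bp, 104 bp

The forward primer AGGCCAAG matches the top strand at positions 3–10, 68–75.
The reverse primer's reverse complement is AATCTGATC, matching at positions 163–171.
Each forward site pairs with the reverse site to give a product ending at position 171: sizes 169, 104 bp.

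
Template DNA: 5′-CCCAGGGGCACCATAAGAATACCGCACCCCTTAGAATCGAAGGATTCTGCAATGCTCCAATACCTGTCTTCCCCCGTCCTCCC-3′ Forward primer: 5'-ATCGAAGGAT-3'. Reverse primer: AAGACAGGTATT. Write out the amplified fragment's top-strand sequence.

Scanning the template, ATCGAAGGAT occurs at positions 36–45; this primer anneals to the bottom strand there with its 3' end pointing downstream.
The reverse primer's reverse complement is AATACCTGTCTT, which matches the template at positions 59–70.
The product is the template from position 36 through 70 (35 bp).

5'-ATCGAAGGATTCTGCAATGCTCCAATACCTGTCTT-3'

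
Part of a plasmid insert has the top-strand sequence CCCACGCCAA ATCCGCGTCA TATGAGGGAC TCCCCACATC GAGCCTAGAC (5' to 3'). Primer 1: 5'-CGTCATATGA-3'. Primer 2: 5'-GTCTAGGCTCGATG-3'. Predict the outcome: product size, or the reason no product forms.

Primer 1 (CGTCATATGA) matches the top strand at positions 16–25; it acts as a forward primer.
Primer 2's reverse complement is CATCGAGCCTAGAC, matching the top strand at positions 37–50; it acts as a reverse primer.
The 3' ends face each other across positions 16–50, giving a 35 bp product.

Yes — a 35 bp product.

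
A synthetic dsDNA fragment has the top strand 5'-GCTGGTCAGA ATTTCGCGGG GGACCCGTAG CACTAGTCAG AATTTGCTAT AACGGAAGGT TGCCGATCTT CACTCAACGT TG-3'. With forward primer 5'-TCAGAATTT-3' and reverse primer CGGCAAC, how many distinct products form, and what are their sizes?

The forward primer TCAGAATTT matches the top strand at positions 6–14, 37–45.
The reverse primer's reverse complement is GTTGCCG, matching at positions 59–65.
Each forward site pairs with the reverse site to give a product ending at position 65: sizes 60, 29 bp.

Two products: 60 bp, 29 bp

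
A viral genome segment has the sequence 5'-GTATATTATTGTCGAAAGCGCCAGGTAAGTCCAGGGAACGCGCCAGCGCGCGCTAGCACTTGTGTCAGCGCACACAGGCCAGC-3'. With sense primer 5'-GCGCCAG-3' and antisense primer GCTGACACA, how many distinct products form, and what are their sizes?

The forward primer GCGCCAG matches the top strand at positions 18–24, 40–46.
The reverse primer's reverse complement is TGTGTCAGC, matching at positions 61–69.
Each forward site pairs with the reverse site to give a product ending at position 69: sizes 52, 30 bp.

Two products: 52 bp, 30 bp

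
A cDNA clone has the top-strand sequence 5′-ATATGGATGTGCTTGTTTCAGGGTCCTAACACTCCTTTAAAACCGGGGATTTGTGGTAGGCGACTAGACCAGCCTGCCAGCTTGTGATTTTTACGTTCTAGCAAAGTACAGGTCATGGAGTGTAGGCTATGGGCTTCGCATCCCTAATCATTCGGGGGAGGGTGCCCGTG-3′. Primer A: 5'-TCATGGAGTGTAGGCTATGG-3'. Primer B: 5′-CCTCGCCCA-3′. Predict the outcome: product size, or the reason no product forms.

Primer B (CCTCGCCCA) does not match the top strand, and its reverse complement TGGGCGAGG does not match either.
With no annealing site for primer B, no amplification occurs.

No product — primer B has no binding site in the template.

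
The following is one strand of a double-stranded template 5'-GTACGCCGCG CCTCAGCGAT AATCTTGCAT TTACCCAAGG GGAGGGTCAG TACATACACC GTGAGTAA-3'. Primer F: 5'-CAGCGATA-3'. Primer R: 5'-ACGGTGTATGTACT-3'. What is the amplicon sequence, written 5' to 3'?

Scanning the template, CAGCGATA occurs at positions 14–21; this primer anneals to the bottom strand there with its 3' end pointing downstream.
Reverse complement of the reverse primer: AGTACATACACCGT. This occurs on the top strand at positions 49–62.
The product is the template from position 14 through 62 (49 bp).

5'-CAGCGATAATCTTGCATTTACCCAAGGGGAGGGTCAGTACATACACCGT-3'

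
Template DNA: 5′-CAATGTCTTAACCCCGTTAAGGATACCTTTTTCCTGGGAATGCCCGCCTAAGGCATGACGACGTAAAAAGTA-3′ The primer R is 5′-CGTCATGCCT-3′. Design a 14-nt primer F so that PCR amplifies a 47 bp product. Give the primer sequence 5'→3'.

5'-CCGTTAAGGATACC-3'

The reverse primer's reverse complement AGGCATGACG matches the template at positions 51–60, so the product ends at position 60.
A 47 bp product then starts at position 60 − 47 + 1 = 14.
The forward primer is identical to the top strand there: CCGTTAAGGATACC.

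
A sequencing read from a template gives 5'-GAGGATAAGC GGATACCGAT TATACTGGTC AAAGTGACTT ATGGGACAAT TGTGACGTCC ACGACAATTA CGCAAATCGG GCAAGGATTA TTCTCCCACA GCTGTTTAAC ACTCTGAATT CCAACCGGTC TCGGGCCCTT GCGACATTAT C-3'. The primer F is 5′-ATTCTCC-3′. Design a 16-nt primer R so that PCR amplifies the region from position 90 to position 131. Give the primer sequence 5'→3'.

The product's 3' end on the top strand is position 131.
The reverse primer anneals to the top strand over positions 116–131, i.e. to GAATTCCAACCGGTCT.
Its sequence written 5'→3' is the reverse complement: AGACCGGTTGGAATTC.

5'-AGACCGGTTGGAATTC-3'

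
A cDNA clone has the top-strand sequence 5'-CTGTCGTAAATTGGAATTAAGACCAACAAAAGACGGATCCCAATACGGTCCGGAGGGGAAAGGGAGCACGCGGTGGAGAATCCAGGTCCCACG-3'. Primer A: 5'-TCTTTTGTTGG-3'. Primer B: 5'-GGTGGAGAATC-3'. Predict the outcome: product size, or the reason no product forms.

No product — the primers' 3' ends point away from each other.

Primer A (TCTTTTGTTGG) has reverse complement CCAACAAAAGA, which matches the top strand at positions 23–33; primer A anneals to the top strand there with its 3' end pointing upstream toward position 23.
Primer B (GGTGGAGAATC) matches the top strand directly at positions 72–82; it anneals to the bottom strand with its 3' end pointing downstream toward position 82.
The 3' ends diverge (primer A extends toward position 1, primer B toward position 93), so the primers never converge on a shared product.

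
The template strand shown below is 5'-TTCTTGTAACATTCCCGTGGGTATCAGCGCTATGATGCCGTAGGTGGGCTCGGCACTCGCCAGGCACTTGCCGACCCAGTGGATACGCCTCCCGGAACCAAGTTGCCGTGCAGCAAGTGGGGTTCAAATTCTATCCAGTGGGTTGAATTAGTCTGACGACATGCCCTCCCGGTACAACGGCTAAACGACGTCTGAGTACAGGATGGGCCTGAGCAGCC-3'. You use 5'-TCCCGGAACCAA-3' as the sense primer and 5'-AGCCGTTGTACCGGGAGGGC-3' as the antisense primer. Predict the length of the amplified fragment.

The forward primer matches the template at positions 90–101.
Taking the reverse complement of AGCCGTTGTACCGGGAGGGC gives GCCCTCCCGGTACAACGGCT, found at positions 163–182 on the template; the primer anneals here to the top strand with its 3' end pointing upstream.
The product runs from position 90 to position 182, so its length is 182 − 90 + 1 = 93 bp.

93 bp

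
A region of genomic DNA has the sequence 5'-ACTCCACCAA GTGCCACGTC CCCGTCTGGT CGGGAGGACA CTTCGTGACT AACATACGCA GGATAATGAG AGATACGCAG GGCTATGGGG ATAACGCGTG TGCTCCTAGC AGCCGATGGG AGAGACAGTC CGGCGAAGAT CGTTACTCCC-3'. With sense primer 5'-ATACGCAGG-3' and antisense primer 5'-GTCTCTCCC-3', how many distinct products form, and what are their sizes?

The forward primer ATACGCAGG matches the top strand at positions 54–62, 73–81.
The reverse primer's reverse complement is GGGAGAGAC, matching at positions 118–126.
Each forward site pairs with the reverse site to give a product ending at position 126: sizes 73, 54 bp.

Two products: 73 bp, 54 bp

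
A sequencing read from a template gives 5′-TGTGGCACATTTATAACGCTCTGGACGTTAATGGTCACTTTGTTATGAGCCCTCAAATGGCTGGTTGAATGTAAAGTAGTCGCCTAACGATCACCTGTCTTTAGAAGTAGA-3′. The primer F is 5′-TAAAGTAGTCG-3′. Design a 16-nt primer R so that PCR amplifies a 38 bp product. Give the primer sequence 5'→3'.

The forward primer binds at positions 72–82, so a 38 bp product ends at position 72 + 38 − 1 = 109.
The reverse primer anneals to the top strand over positions 94–109, i.e. to CCTGTCTTTAGAAGTA.
Its sequence written 5'→3' is the reverse complement: TACTTCTAAAGACAGG.

5'-TACTTCTAAAGACAGG-3'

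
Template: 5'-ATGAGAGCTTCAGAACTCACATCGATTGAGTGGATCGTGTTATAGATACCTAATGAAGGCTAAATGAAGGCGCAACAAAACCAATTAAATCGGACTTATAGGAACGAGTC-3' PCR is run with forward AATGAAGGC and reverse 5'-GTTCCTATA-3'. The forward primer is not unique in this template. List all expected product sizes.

The forward primer AATGAAGGC matches the top strand at positions 52–60, 63–71.
The reverse primer's reverse complement is TATAGGAAC, matching at positions 97–105.
Each forward site pairs with the reverse site to give a product ending at position 105: sizes 54, 43 bp.

54 bp, 43 bp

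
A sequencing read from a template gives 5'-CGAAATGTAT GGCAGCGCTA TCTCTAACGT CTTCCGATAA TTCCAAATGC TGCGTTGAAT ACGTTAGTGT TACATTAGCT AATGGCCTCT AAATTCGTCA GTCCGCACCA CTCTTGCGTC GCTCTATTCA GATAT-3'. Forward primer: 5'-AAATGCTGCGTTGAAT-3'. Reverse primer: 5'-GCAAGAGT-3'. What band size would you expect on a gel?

73 bp

Forward primer AAATGCTGCGTTGAAT is found on the top strand at positions 45–60.
The reverse primer's reverse complement is ACTCTTGC, which matches the template at positions 110–117.
The product runs from position 45 to position 117, so its length is 117 − 45 + 1 = 73 bp.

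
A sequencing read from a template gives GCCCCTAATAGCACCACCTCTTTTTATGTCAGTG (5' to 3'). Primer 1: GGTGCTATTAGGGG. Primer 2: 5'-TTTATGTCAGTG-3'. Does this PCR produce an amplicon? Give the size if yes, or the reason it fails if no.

No product — the primers' 3' ends point away from each other.

Primer 1 (GGTGCTATTAGGGG) has reverse complement CCCCTAATAGCACC, which matches the top strand at positions 2–15; primer 1 anneals to the top strand there with its 3' end pointing upstream toward position 2.
Primer 2 (TTTATGTCAGTG) matches the top strand directly at positions 23–34; it anneals to the bottom strand with its 3' end pointing downstream toward position 34.
The 3' ends diverge (primer 1 extends toward position 1, primer 2 toward position 34), so the primers never converge on a shared product.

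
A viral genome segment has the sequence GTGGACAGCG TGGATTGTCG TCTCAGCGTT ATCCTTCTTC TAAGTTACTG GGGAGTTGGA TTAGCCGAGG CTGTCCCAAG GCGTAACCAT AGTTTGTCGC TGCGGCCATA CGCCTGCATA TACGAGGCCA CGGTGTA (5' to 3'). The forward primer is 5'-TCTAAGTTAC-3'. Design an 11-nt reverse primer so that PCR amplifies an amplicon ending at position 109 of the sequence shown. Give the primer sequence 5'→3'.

The forward primer binds at positions 39–48; the product's 3' end on the top strand is position 109.
The reverse primer anneals to the top strand over positions 99–109, i.e. to GCTGCGGCCAT.
Its sequence written 5'→3' is the reverse complement: ATGGCCGCAGC.

5'-ATGGCCGCAGC-3'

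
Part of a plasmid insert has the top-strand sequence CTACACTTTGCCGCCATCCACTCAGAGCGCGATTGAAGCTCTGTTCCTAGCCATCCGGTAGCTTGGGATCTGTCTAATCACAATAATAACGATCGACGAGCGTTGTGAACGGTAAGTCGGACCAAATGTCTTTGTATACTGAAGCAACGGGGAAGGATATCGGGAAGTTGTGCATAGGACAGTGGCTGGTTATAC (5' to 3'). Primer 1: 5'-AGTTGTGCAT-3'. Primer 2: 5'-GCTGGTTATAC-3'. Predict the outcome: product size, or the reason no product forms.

No product — both primers anneal to the same strand and extend in the same direction.

Primer 1 (AGTTGTGCAT) matches the top strand at positions 166–175 (3' end points downstream).
Primer 2 (GCTGGTTATAC) also matches the top strand directly, at positions 185–195 — its reverse complement GTATAACCAGC is not present.
Both primers anneal to the bottom strand with 3' ends pointing the same way, so neither can prime synthesis back toward the other.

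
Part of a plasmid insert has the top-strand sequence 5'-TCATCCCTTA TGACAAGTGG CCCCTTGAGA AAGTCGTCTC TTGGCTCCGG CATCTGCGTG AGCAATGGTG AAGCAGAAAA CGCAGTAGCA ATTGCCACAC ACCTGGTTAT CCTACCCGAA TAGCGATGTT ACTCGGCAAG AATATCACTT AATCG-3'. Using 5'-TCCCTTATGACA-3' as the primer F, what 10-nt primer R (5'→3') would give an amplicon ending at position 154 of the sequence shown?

5'-GATTAAGTGA-3'

The forward primer binds at positions 4–15; the product's 3' end on the top strand is position 154.
The reverse primer anneals to the top strand over positions 145–154, i.e. to TCACTTAATC.
Its sequence written 5'→3' is the reverse complement: GATTAAGTGA.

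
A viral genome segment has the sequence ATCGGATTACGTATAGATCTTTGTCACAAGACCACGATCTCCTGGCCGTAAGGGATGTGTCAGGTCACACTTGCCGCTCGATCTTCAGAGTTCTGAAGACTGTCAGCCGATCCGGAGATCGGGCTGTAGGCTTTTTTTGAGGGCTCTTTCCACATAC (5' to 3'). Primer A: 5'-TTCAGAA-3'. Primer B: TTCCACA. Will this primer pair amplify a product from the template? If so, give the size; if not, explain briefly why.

No product — the primers' 3' ends point away from each other.

Primer A (TTCAGAA) has reverse complement TTCTGAA, which matches the top strand at positions 91–97; primer A anneals to the top strand there with its 3' end pointing upstream toward position 91.
Primer B (TTCCACA) matches the top strand directly at positions 148–154; it anneals to the bottom strand with its 3' end pointing downstream toward position 154.
The 3' ends diverge (primer A extends toward position 1, primer B toward position 157), so the primers never converge on a shared product.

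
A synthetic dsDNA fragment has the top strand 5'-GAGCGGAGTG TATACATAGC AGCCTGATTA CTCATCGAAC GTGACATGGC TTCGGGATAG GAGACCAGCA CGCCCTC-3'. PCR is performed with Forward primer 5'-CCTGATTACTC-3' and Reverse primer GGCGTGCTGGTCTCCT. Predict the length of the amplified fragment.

52 bp

Scanning the template, CCTGATTACTC occurs at positions 23–33; this primer anneals to the bottom strand there with its 3' end pointing downstream.
Reverse complement of the reverse primer: AGGAGACCAGCACGCC. This occurs on the top strand at positions 59–74.
Amplicon spans positions 23–74: 52 bp.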